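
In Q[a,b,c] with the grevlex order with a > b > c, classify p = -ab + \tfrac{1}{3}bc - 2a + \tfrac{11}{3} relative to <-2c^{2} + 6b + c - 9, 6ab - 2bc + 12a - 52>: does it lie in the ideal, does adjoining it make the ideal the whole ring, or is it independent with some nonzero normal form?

Adjoining -ab + \tfrac{1}{3}bc - 2a + \tfrac{11}{3} makes the ideal the whole ring: the system is inconsistent.

First compute the reduced Gröbner basis of I by Buchberger's algorithm.
f_1 = -2c^{2} + 6b + c - 9, LT = c^{2}.
f_2 = 6ab - 2bc + 12a - 52, LT = ab.

The S-polynomials (S(f_1,f_2)) all reduce to 0 modulo the current basis, so we have a Gröbner basis.
Inter-reduce: drop elements whose leading term is divisible by another's, tail-reduce, and make monic.
Reduced Gröbner basis: {ab - \tfrac{1}{3}bc + 2a - \tfrac{26}{3}, c^{2} - 3b - \tfrac{1}{2}c + \tfrac{9}{2}}.
Label its elements g_1 = ab - \tfrac{1}{3}bc + 2a - \tfrac{26}{3}, g_2 = c^{2} - 3b - \tfrac{1}{2}c + \tfrac{9}{2}.

Reduce p = -ab + \tfrac{1}{3}bc - 2a + \tfrac{11}{3} modulo G:
  leading term ab: subtract (-1)·g_1 from -ab + \tfrac{1}{3}bc - 2a + \tfrac{11}{3} → -5
  leading term 1: no divisor's leading term divides it; move -5 to the remainder.
  normal form = -5.
The normal form is nonzero, so p ∉ I. Since p minus its normal form lies in I, I + (p) = I + (r) where r = -5; decide whether this ideal is the whole ring.
Here r = -5 is a nonzero constant, hence a unit: 1 ∈ I + (p), the Gröbner basis of I + (p) is {1}, and the enlarged system has no common solution — adjoining p is inconsistent.

The remainder on division by a Gröbner basis is unique — it is the normal form.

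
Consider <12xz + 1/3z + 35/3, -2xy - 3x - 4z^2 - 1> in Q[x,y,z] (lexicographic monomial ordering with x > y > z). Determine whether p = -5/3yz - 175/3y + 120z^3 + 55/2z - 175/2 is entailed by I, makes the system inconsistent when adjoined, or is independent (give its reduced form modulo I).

-5/3yz - 175/3y + 120z^3 + 55/2z - 175/2 lies in I (it reduces to 0).

First compute the reduced Gröbner basis of I by Buchberger's algorithm.
f_1 = 12xz + 1/3z + 35/3, LT = xz.
f_2 = -2xy - 3x - 4z^2 - 1, LT = xy.

S(f_1,f_2): lcm = xyz. S = -3/2xz + 1/36yz + 35/36y - 2z^3 - 1/2z.
  leading term xz: subtract (-1/8)·f_1 from -3/2xz + 1/36yz + 35/36y - 2z^3 - 1/2z → 1/36yz + 35/36y - 2z^3 - 11/24z + 35/24
  leading term yz: no divisor's leading term divides it; move 1/36yz to the remainder.
  leading term y: no divisor's leading term divides it; move 35/36y to the remainder.
  leading term z^3: no divisor's leading term divides it; move -2z^3 to the remainder.
  leading term z: no divisor's leading term divides it; move -11/24z to the remainder.
  leading term 1: no divisor's leading term divides it; move 35/24 to the remainder.
  remainder 1/36yz + 35/36y - 2z^3 - 11/24z + 35/24 ≠ 0; add h_3 = 1/36yz + 35/36y - 2z^3 - 11/24z + 35/24 to the basis.

The other S-polynomials (S(f_1,h_3), S(f_2,h_3)) all reduce to 0 modulo the current basis, so we have a Gröbner basis.
Inter-reduce: drop elements whose leading term is divisible by another's, tail-reduce, and make monic.
Reduced Gröbner basis: {xy + 3/2x + 2z^2 + 1/2, xz + 1/36z + 35/36, yz + 35y - 72z^3 - 33/2z + 105/2}.
Label its elements g_1 = xy + 3/2x + 2z^2 + 1/2, g_2 = xz + 1/36z + 35/36, g_3 = yz + 35y - 72z^3 - 33/2z + 105/2.

Reduce p = -5/3yz - 175/3y + 120z^3 + 55/2z - 175/2 modulo G:
  leading term yz: subtract (-5/3)·g_3 from -5/3yz - 175/3y + 120z^3 + 55/2z - 175/2 → 0
  normal form = 0.
Since the normal form is 0, p ∈ I.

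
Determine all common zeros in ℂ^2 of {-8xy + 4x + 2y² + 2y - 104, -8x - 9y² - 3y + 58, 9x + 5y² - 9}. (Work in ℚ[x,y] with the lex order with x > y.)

Compute a lex Gröbner basis by Buchberger's algorithm.
f_1 = -8xy + 4x + 2y² + 2y - 104, LT = xy.
f_2 = -8x - 9y² - 3y + 58, LT = x.
f_3 = 9x + 5y² - 9, LT = x.

S(f_1,f_2): lcm = xy. S = -½x - 9/8y³ - ⅝y² + 7y + 13.
  leading term x: subtract (1/16)·f_2 from -½x - 9/8y³ - ⅝y² + 7y + 13 → -9/8y³ - 1/16y² + 115/16y + 75/8
  leading term y³: no divisor's leading term divides it; move -9/8y³ to the remainder.
  leading term y²: no divisor's leading term divides it; move -1/16y² to the remainder.
  leading term y: no divisor's leading term divides it; move 115/16y to the remainder.
  leading term 1: no divisor's leading term divides it; move 75/8 to the remainder.
  remainder -9/8y³ - 1/16y² + 115/16y + 75/8 ≠ 0; add h_4 = -9/8y³ - 1/16y² + 115/16y + 75/8 to the basis.

S(f_1,f_3): lcm = xy. S = -½x - 5/9y³ - ¼y² + ¾y + 13.
  leading term x: subtract (1/16)·f_2 from -½x - 5/9y³ - ¼y² + ¾y + 13 → -5/9y³ + 5/16y² + 15/16y + 75/8
  leading term y³: subtract (40/81)·h_4 from -5/9y³ + 5/16y² + 15/16y + 75/8 → 445/1296y² - 3385/1296y + 1025/216
  leading term y²: no divisor's leading term divides it; move 445/1296y² to the remainder.
  leading term y: no divisor's leading term divides it; move -3385/1296y to the remainder.
  leading term 1: no divisor's leading term divides it; move 1025/216 to the remainder.
  remainder 445/1296y² - 3385/1296y + 1025/216 ≠ 0; add h_5 = 445/1296y² - 3385/1296y + 1025/216 to the basis.

S(f_2,f_3): lcm = x. S = 41/72y² + ⅜y - 25/4.
  leading term y²: subtract (738/445)·h_5 from 41/72y² + ⅜y - 25/4 → 3770/801y - 3770/267
  leading term y: no divisor's leading term divides it; move 3770/801y to the remainder.
  leading term 1: no divisor's leading term divides it; move -3770/267 to the remainder.
  remainder 3770/801y - 3770/267 ≠ 0; add h_6 = 3770/801y - 3770/267 to the basis.

S(f_1,h_4): lcm = xy³. S = -5/9xy² + 115/18xy + 25/3x - ¼y⁴ - ¼y³ + 13y².
  leading term xy²: subtract (5/72y)·f_1 from -5/9xy² + 115/18xy + 25/3x - ¼y⁴ - ¼y³ + 13y² → 55/9xy + 25/3x - ¼y⁴ - 7/18y³ + 463/36y² + 65/9y
  leading term xy: subtract (-55/72)·f_1 from 55/9xy + 25/3x - ¼y⁴ - 7/18y³ + 463/36y² + 65/9y → 205/18x - ¼y⁴ - 7/18y³ + 259/18y² + 35/4y - 715/9
  leading term x: subtract (-205/144)·f_2 from 205/18x - ¼y⁴ - 7/18y³ + 259/18y² + 35/4y - 715/9 → -¼y⁴ - 7/18y³ + 227/144y² + 215/48y + 25/8
  leading term y⁴: subtract (2/9y)·h_4 from -¼y⁴ - 7/18y³ + 227/144y² + 215/48y + 25/8 → -⅜y³ - 1/48y² + 115/48y + 25/8
  leading term y³: subtract (⅓)·h_4 from -⅜y³ - 1/48y² + 115/48y + 25/8 → 0
  remainder 0.

S(f_2,h_4): leading monomials are coprime, so the S-polynomial reduces to 0 (Buchberger's first criterion).
S(f_3,h_4): leading monomials are coprime, so the S-polynomial reduces to 0 (Buchberger's first criterion).
S(f_1,h_5): lcm = xy². S = 1265/178xy - 1230/89x - ¼y³ - ¼y² + 13y.
  leading term xy: subtract (-1265/1424)·f_1 from 1265/178xy - 1230/89x - ¼y³ - ¼y² + 13y → -3655/356x - ¼y³ + 1087/712y² + 10521/712y - 16445/178
  leading term x: subtract (3655/2848)·f_2 from -3655/356x - ¼y³ + 1087/712y² + 10521/712y - 16445/178 → -¼y³ + 37243/2848y² + 53049/2848y - 237555/1424
  leading term y³: subtract (2/9)·h_4 from -¼y³ + 37243/2848y² + 53049/2848y - 237555/1424 → 335543/25632y² + 436501/25632y - 721565/4272
  leading term y²: subtract (3019887/79210)·h_5 from 335543/25632y² + 436501/25632y - 721565/4272 → 923650/7921y - 2770950/7921
  leading term y: subtract (2205/89)·h_6 from 923650/7921y - 2770950/7921 → 0
  remainder 0.

S(f_2,h_5): leading monomials are coprime, so the S-polynomial reduces to 0 (Buchberger's first criterion).
S(f_3,h_5): leading monomials are coprime, so the S-polynomial reduces to 0 (Buchberger's first criterion).
S(h_4,h_5): lcm = y³. S = 12275/1602y² - 32375/1602y - 25/3.
  leading term y²: subtract (176760/7921)·h_5 from 12275/1602y² - 32375/1602y - 25/3 → 301600/7921y - 904800/7921
  leading term y: subtract (720/89)·h_6 from 301600/7921y - 904800/7921 → 0
  remainder 0.

S(f_1,h_6): lcm = xy. S = 5/2x - ¼y² - ¼y + 13.
  leading term x: subtract (-5/16)·f_2 from 5/2x - ¼y² - ¼y + 13 → -49/16y² - 19/16y + 249/8
  leading term y²: subtract (-3969/445)·h_5 from -49/16y² - 19/16y + 249/8 → -2179/89y + 6537/89
  leading term y: subtract (-19611/3770)·h_6 from -2179/89y + 6537/89 → 0
  remainder 0.

S(f_2,h_6): leading monomials are coprime, so the S-polynomial reduces to 0 (Buchberger's first criterion).
S(f_3,h_6): leading monomials are coprime, so the S-polynomial reduces to 0 (Buchberger's first criterion).
S(h_4,h_6): lcm = y³. S = 55/18y² - 115/18y - 25/3.
  leading term y²: subtract (792/89)·h_5 from 55/18y² - 115/18y - 25/3 → 1500/89y - 4500/89
  leading term y: subtract (1350/377)·h_6 from 1500/89y - 4500/89 → 0
  remainder 0.

S(h_5,h_6): lcm = y². S = -410/89y + 1230/89.
  leading term y: subtract (-369/377)·h_6 from -410/89y + 1230/89 → 0
  remainder 0.

Every S-polynomial of the final basis reduces to 0, so we have a Gröbner basis.
Inter-reduce: drop elements whose leading term is divisible by another's, tail-reduce, and make monic.
Reduced Gröbner basis: {x + 4, y - 3}.

The lex basis is triangular: the last element involves only y. Solving y - 3 = 0 gives y ∈ {3}; substituting each value into the earlier elements determines the remaining variables.
  y = 3: the earlier basis element becomes x + 4 = 0, giving x = -4 — point (-4, 3).
Each listed point satisfies every original equation (direct substitution).

{(-4, 3)}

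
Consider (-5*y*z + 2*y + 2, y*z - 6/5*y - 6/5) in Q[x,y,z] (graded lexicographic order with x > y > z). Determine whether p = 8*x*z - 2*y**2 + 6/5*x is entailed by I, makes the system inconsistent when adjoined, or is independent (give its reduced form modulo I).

8*x*z - 2*y**2 + 6/5*x is independent of I; its normal form modulo I is 6/5*x - 2.

First compute the reduced Gröbner basis of I by Buchberger's algorithm.
f_1 = -5*y*z + 2*y + 2, LT = y*z.
f_2 = y*z - 6/5*y - 6/5, LT = y*z.

S(f_1,f_2): lcm = y*z. S = 4/5*y + 4/5.
  leading term y: no divisor's leading term divides it; move 4/5*y to the remainder.
  leading term 1: no divisor's leading term divides it; move 4/5 to the remainder.
  remainder 4/5*y + 4/5 ≠ 0; add h_3 = 4/5*y + 4/5 to the basis.

S(f_1,h_3): lcm = y*z. S = -2/5*y - z - 2/5.
  leading term y: subtract (-1/2)·h_3 from -2/5*y - z - 2/5 → -z
  leading term z: no divisor's leading term divides it; move -z to the remainder.
  remainder -z ≠ 0; add h_4 = -z to the basis.

The other S-polynomials (S(f_2,h_3), S(f_1,h_4), S(f_2,h_4), S(h_3,h_4)) all reduce to 0 modulo the current basis, so we have a Gröbner basis.
Inter-reduce: drop elements whose leading term is divisible by another's, tail-reduce, and make monic.
Reduced Gröbner basis: {y + 1, z}.
Label its elements g_1 = y + 1, g_2 = z.

Reduce p = 8*x*z - 2*y**2 + 6/5*x modulo G:
  leading term x*z: subtract (8*x)·g_2 from 8*x*z - 2*y**2 + 6/5*x → -2*y**2 + 6/5*x
  leading term y**2: subtract (-2*y)·g_1 from -2*y**2 + 6/5*x → 6/5*x + 2*y
  leading term x: no divisor's leading term divides it; move 6/5*x to the remainder.
  leading term y: subtract (2)·g_1 from 2*y → -2
  leading term 1: no divisor's leading term divides it; move -2 to the remainder.
  normal form = 6/5*x - 2.
The normal form is nonzero, so p ∉ I. Since p minus its normal form lies in I, I + (p) = I + (r) where r = 6/5*x - 2; decide whether this ideal is the whole ring.
Run Buchberger on G together with r (pairs among the g_i already reduce to 0 since G is a Gröbner basis):
g_1 = y + 1, LT = y.
g_2 = z, LT = z.
r = 6/5*x - 2, LT = x.

The S-polynomials (S(g_1,g_2), S(g_1,r), S(g_2,r)) all reduce to 0 modulo the current basis, so we have a Gröbner basis.
Inter-reduce: drop elements whose leading term is divisible by another's, tail-reduce, and make monic.
Reduced Gröbner basis: {x - 5/3, y + 1, z}.
The reduced Gröbner basis of I + (p) is {x - 5/3, y + 1, z} ≠ {1}, a proper ideal, so the enlarged system stays consistent: p is independent of I, with normal form 6/5*x - 2.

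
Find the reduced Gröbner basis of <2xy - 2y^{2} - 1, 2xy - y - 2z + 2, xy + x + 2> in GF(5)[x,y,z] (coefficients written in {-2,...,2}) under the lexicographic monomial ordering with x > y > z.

f_1 = 2xy - 2y^{2} - 1, LT = xy.
f_2 = 2xy - y - 2z + 2, LT = xy.
f_3 = xy + x + 2, LT = xy.

S(f_1,f_2): lcm = xy. S = -y^{2} - 2y + z + 1.
  reduce S modulo (f_1, f_2, f_3):
  remainder -y^{2} - 2y + z + 1 ≠ 0; add g_4 = -y^{2} - 2y + z + 1 to the basis.

S(f_1,f_3): lcm = xy. S = -x - y^{2}.
  reduce S modulo (f_1, f_2, f_3, g_4):
  remainder -x + 2y - z - 1 ≠ 0; add g_5 = -x + 2y - z - 1 to the basis.

S(f_1,g_4): lcm = xy^{2}. S = -2xy + xz + x - y^{3} + 2y.
  reduce S modulo (f_1, f_2, f_3, g_4, g_5):
  remainder yz - 2y - z^{2} - 2z - 2 ≠ 0; add g_6 = yz - 2y - z^{2} - 2z - 2 to the basis.

S(f_3,g_4): lcm = xy^{2}. S = -xy + xz + x + 2y.
  reduce S modulo (f_1, f_2, f_3, g_4, g_5, g_6):
  remainder z^{2} + z - 1 ≠ 0; add g_7 = z^{2} + z - 1 to the basis.

The other S-polynomials (S(f_2,f_3), S(f_2,g_4), S(f_1,g_5), S(f_2,g_5), S(f_3,g_5), S(g_4,g_5), S(f_1,g_6), S(f_2,g_6), S(f_3,g_6), S(g_4,g_6), S(g_5,g_6), S(f_1,g_7), S(f_2,g_7), S(f_3,g_7), S(g_4,g_7), S(g_5,g_7), S(g_6,g_7)) all reduce to 0 modulo the current basis, so we have a Gröbner basis.
Inter-reduce: drop elements whose leading term is divisible by another's, tail-reduce, and make monic.

G = {x - 2y + z + 1, y^{2} + 2y - z - 1, yz - 2y - z + 2, z^{2} + z - 1}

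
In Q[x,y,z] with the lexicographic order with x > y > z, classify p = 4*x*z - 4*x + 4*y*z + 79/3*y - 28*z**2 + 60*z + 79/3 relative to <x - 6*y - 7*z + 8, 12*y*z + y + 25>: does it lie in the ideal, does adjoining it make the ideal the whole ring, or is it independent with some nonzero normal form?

First compute the reduced Gröbner basis of I by Buchberger's algorithm.
f_1 = x - 6*y - 7*z + 8, LT = x.
f_2 = 12*y*z + y + 25, LT = y*z.

S(f_1,f_2): leading monomials are coprime, so the S-polynomial reduces to 0 (Buchberger's first criterion).
Every S-polynomial of the final basis reduces to 0, so we have a Gröbner basis.
Inter-reduce: drop elements whose leading term is divisible by another's, tail-reduce, and make monic.
Reduced Gröbner basis: {x - 6*y - 7*z + 8, y*z + 1/12*y + 25/12}.
Label its elements g_1 = x - 6*y - 7*z + 8, g_2 = y*z + 1/12*y + 25/12.

Reduce p = 4*x*z - 4*x + 4*y*z + 79/3*y - 28*z**2 + 60*z + 79/3 modulo G:
  leading term x*z: subtract (4*z)·g_1 from 4*x*z - 4*x + 4*y*z + 79/3*y - 28*z**2 + 60*z + 79/3 → -4*x + 28*y*z + 79/3*y + 28*z + 79/3
  leading term x: subtract (-4)·g_1 from -4*x + 28*y*z + 79/3*y + 28*z + 79/3 → 28*y*z + 7/3*y + 175/3
  leading term y*z: subtract (28)·g_2 from 28*y*z + 7/3*y + 175/3 → 0
  normal form = 0.
Since the normal form is 0, p ∈ I.

4*x*z - 4*x + 4*y*z + 79/3*y - 28*z**2 + 60*z + 79/3 lies in I (it reduces to 0).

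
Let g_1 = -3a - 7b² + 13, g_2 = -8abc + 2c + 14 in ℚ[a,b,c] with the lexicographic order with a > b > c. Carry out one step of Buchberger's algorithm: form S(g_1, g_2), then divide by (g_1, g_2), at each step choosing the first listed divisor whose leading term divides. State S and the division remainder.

lcm(LM(g_1), LM(g_2)) = abc.
S = (lcm/LT(g_1))·g_1 − (lcm/LT(g_2))·g_2 = 7/3b³c - 13/3bc + ¼c + 7/4.
Reduce S modulo (g_1, g_2) in that order:
  leading term b³c: no divisor's leading term divides it; move 7/3b³c to the remainder.
  leading term bc: no divisor's leading term divides it; move -13/3bc to the remainder.
  leading term c: no divisor's leading term divides it; move ¼c to the remainder.
  leading term 1: no divisor's leading term divides it; move 7/4 to the remainder.
The remainder 7/3b³c - 13/3bc + ¼c + 7/4 is nonzero, so it would be added as the next basis element.

S(g_1, g_2) = 7/3b³c - 13/3bc + ¼c + 7/4; remainder on division = 7/3b³c - 13/3bc + ¼c + 7/4.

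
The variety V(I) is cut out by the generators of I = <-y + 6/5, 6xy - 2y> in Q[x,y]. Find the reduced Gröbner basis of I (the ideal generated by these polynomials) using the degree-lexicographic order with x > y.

G = {x - 1/3, y - 6/5}

f_1 = -y + 6/5, LT = y.
f_2 = 6xy - 2y, LT = xy.

S(f_1,f_2): lcm = xy. S = -6/5x + 1/3y.
  leading term x: no divisor's leading term divides it; move -6/5x to the remainder.
  leading term y: subtract (-1/3)·f_1 from 1/3y → 2/5
  leading term 1: no divisor's leading term divides it; move 2/5 to the remainder.
  remainder -6/5x + 2/5 ≠ 0; add g_3 = -6/5x + 2/5 to the basis.

The other S-polynomials (S(f_1,g_3), S(f_2,g_3)) all reduce to 0 modulo the current basis, so we have a Gröbner basis.
Inter-reduce: drop elements whose leading term is divisible by another's, tail-reduce, and make monic.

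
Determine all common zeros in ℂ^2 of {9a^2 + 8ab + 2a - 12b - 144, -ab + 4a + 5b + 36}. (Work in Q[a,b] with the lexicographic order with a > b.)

{(-2, -4), (29/18 + sqrt(4343)*I/18, -29/8 - sqrt(4343)*I/8), (29/18 - sqrt(4343)*I/18, -29/8 + sqrt(4343)*I/8)}

Compute a lex Gröbner basis by Buchberger's algorithm.
f_1 = 9a^2 + 8ab + 2a - 12b - 144, LT = a^2.
f_2 = -ab + 4a + 5b + 36, LT = ab.

S(f_1,f_2): lcm = a^2b. S = 4a^2 + 8/9ab^2 + 47/9ab + 36a - 4/3b^2 - 16b.
  leading term a^2: subtract (4/9)·f_1 from 4a^2 + 8/9ab^2 + 47/9ab + 36a - 4/3b^2 - 16b → 8/9ab^2 + 5/3ab + 316/9a - 4/3b^2 - 32/3b + 64
  leading term ab^2: subtract (-8/9b)·f_2 from 8/9ab^2 + 5/3ab + 316/9a - 4/3b^2 - 32/3b + 64 → 47/9ab + 316/9a + 28/9b^2 + 64/3b + 64
  leading term ab: subtract (-47/9)·f_2 from 47/9ab + 316/9a + 28/9b^2 + 64/3b + 64 → 56a + 28/9b^2 + 427/9b + 252
  leading term a: no divisor's leading term divides it; move 56a to the remainder.
  leading term b^2: no divisor's leading term divides it; move 28/9b^2 to the remainder.
  leading term b: no divisor's leading term divides it; move 427/9b to the remainder.
  leading term 1: no divisor's leading term divides it; move 252 to the remainder.
  remainder 56a + 28/9b^2 + 427/9b + 252 ≠ 0; add h_3 = 56a + 28/9b^2 + 427/9b + 252 to the basis.

S(f_2,h_3): lcm = ab. S = -4a - 1/18b^3 - 61/72b^2 - 19/2b - 36.
  leading term a: subtract (-1/14)·h_3 from -4a - 1/18b^3 - 61/72b^2 - 19/2b - 36 → -1/18b^3 - 5/8b^2 - 55/9b - 18
  leading term b^3: no divisor's leading term divides it; move -1/18b^3 to the remainder.
  leading term b^2: no divisor's leading term divides it; move -5/8b^2 to the remainder.
  leading term b: no divisor's leading term divides it; move -55/9b to the remainder.
  leading term 1: no divisor's leading term divides it; move -18 to the remainder.
  remainder -1/18b^3 - 5/8b^2 - 55/9b - 18 ≠ 0; add h_4 = -1/18b^3 - 5/8b^2 - 55/9b - 18 to the basis.

The other S-polynomials (S(f_1,h_3), S(f_1,h_4), S(f_2,h_4), S(h_3,h_4)) all reduce to 0 modulo the current basis, so we have a Gröbner basis.
Inter-reduce: drop elements whose leading term is divisible by another's, tail-reduce, and make monic.
Reduced Gröbner basis: {a + 1/18b^2 + 61/72b + 9/2, b^3 + 45/4b^2 + 110b + 324}.

The lex basis is triangular: the last element involves only b. Solving b^3 + 45/4b^2 + 110b + 324 = 0 gives b ∈ {-4, -29/8 - sqrt(4343)*I/8, -29/8 + sqrt(4343)*I/8}; substituting each value into the earlier elements determines the remaining variables.
  b = -4: the earlier basis element becomes a + 2 = 0, giving a = -2 — point (-2, -4).
  b = -29/8 - sqrt(4343)*I/8: the earlier basis element becomes a - 29/18 - sqrt(4343)*I/18 = 0, giving a = 29/18 + sqrt(4343)*I/18 — point (29/18 + sqrt(4343)*I/18, -29/8 - sqrt(4343)*I/8).
  b = -29/8 + sqrt(4343)*I/8: the earlier basis element becomes a - 29/18 + sqrt(4343)*I/18 = 0, giving a = 29/18 - sqrt(4343)*I/18 — point (29/18 - sqrt(4343)*I/18, -29/8 + sqrt(4343)*I/8).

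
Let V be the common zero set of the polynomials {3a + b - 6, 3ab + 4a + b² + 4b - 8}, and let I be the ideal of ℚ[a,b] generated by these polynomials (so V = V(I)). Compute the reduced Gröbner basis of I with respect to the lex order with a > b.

G = {a - 2, b}

f_1 = 3a + b - 6, LT = a.
f_2 = 3ab + 4a + b² + 4b - 8, LT = ab.

S(f_1,f_2): lcm = ab. S = -4/3a - 10/3b + 8/3.
  reduce S modulo (f_1, f_2):
  remainder -26/9b ≠ 0; add g_3 = -26/9b to the basis.

The other S-polynomials (S(f_1,g_3), S(f_2,g_3)) all reduce to 0 modulo the current basis, so we have a Gröbner basis.
Inter-reduce: drop elements whose leading term is divisible by another's, tail-reduce, and make monic.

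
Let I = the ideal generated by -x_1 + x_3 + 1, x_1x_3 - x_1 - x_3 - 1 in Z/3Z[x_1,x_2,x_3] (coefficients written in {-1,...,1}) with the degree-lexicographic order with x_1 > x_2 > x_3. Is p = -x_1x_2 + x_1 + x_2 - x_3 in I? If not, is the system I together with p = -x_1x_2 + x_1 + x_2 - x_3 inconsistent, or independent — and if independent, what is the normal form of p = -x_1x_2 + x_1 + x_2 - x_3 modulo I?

First compute the reduced Gröbner basis of I by Buchberger's algorithm.
f_1 = -x_1 + x_3 + 1, LT = x_1.
f_2 = x_1x_3 - x_1 - x_3 - 1, LT = x_1x_3.

S(f_1,f_2): lcm = x_1x_3. S = -x_3^{2} + x_1 + 1.
  reduce S modulo (f_1, f_2):
  remainder -x_3^{2} + x_3 - 1 ≠ 0; add h_3 = -x_3^{2} + x_3 - 1 to the basis.

The other S-polynomials (S(f_1,h_3), S(f_2,h_3)) all reduce to 0 modulo the current basis, so we have a Gröbner basis.
Inter-reduce: drop elements whose leading term is divisible by another's, tail-reduce, and make monic.
Reduced Gröbner basis: {x_3^{2} - x_3 + 1, x_1 - x_3 - 1}.
Label its elements g_1 = x_3^{2} - x_3 + 1, g_2 = x_1 - x_3 - 1.

Reduce p = -x_1x_2 + x_1 + x_2 - x_3 modulo G:
  leading term x_1x_2: subtract (-x_2)·g_2 from -x_1x_2 + x_1 + x_2 - x_3 → -x_2x_3 + x_1 - x_3
  leading term x_2x_3: no divisor's leading term divides it; move -x_2x_3 to the remainder.
  leading term x_1: subtract (1)·g_2 from x_1 - x_3 → 1
  leading term 1: no divisor's leading term divides it; move 1 to the remainder.
  normal form = -x_2x_3 + 1.
The normal form is nonzero, so p ∉ I. Since p minus its normal form lies in I, I + (p) = I + (r) where r = -x_2x_3 + 1; decide whether this ideal is the whole ring.
Run Buchberger on G together with r (pairs among the g_i already reduce to 0 since G is a Gröbner basis):
g_1 = x_3^{2} - x_3 + 1, LT = x_3^{2}.
g_2 = x_1 - x_3 - 1, LT = x_1.
r = -x_2x_3 + 1, LT = x_2x_3.

S(g_1,r): lcm = x_2x_3^{2}. S = -x_2x_3 + x_2 + x_3.
  reduce S modulo (g_1, g_2, r):
  remainder x_2 + x_3 - 1 ≠ 0; add m_4 = x_2 + x_3 - 1 to the basis.

The other S-polynomials (S(g_1,g_2), S(g_2,r), S(g_1,m_4), S(g_2,m_4), S(r,m_4)) all reduce to 0 modulo the current basis, so we have a Gröbner basis.
Inter-reduce: drop elements whose leading term is divisible by another's, tail-reduce, and make monic.
Reduced Gröbner basis: {x_3^{2} - x_3 + 1, x_1 - x_3 - 1, x_2 + x_3 - 1}.
The reduced Gröbner basis of I + (p) is {x_3^{2} - x_3 + 1, x_1 - x_3 - 1, x_2 + x_3 - 1} ≠ {1}, a proper ideal, so the enlarged system stays consistent: p is independent of I, with normal form -x_2x_3 + 1.

-x_1x_2 + x_1 + x_2 - x_3 is independent of I; its normal form modulo I is -x_2x_3 + 1.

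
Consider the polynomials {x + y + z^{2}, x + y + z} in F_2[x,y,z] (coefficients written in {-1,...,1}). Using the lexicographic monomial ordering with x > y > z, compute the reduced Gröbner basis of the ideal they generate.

The reduced Gröbner basis is the canonical form of the ideal for this ordering.

f_1 = x + y + z^{2}, LT = x.
f_2 = x + y + z, LT = x.

S(f_1,f_2): lcm = x. S = z^{2} + z.
  leading term z^{2}: no divisor's leading term divides it; move z^{2} to the remainder.
  leading term z: no divisor's leading term divides it; move z to the remainder.
  remainder z^{2} + z ≠ 0; add g_3 = z^{2} + z to the basis.

S(f_1,g_3): leading monomials are coprime, so the S-polynomial reduces to 0 (Buchberger's first criterion).
S(f_2,g_3): leading monomials are coprime, so the S-polynomial reduces to 0 (Buchberger's first criterion).
Every S-polynomial of the final basis reduces to 0, so we have a Gröbner basis.
Inter-reduce: drop elements whose leading term is divisible by another's, tail-reduce, and make monic.

G = {x + y + z, z^{2} + z}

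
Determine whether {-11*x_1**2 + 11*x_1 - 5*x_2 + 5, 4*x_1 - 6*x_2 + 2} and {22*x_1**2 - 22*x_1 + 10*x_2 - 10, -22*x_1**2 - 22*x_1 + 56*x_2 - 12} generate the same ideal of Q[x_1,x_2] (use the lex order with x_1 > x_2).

Yes, the ideals are equal.

For a fixed monomial order, each ideal has a unique reduced Gröbner basis; comparing bases decides equality.
Buchberger on the first generating set:
f_1 = -11*x_1**2 + 11*x_1 - 5*x_2 + 5, LT = x_1**2.
f_2 = 4*x_1 - 6*x_2 + 2, LT = x_1.

S(f_1,f_2): lcm = x_1**2. S = 3/2*x_1*x_2 - 3/2*x_1 + 5/11*x_2 - 5/11.
  leading term x_1*x_2: subtract (3/8*x_2)·f_2 from 3/2*x_1*x_2 - 3/2*x_1 + 5/11*x_2 - 5/11 → -3/2*x_1 + 9/4*x_2**2 - 13/44*x_2 - 5/11
  leading term x_1: subtract (-3/8)·f_2 from -3/2*x_1 + 9/4*x_2**2 - 13/44*x_2 - 5/11 → 9/4*x_2**2 - 28/11*x_2 + 13/44
  leading term x_2**2: no divisor's leading term divides it; move 9/4*x_2**2 to the remainder.
  leading term x_2: no divisor's leading term divides it; move -28/11*x_2 to the remainder.
  leading term 1: no divisor's leading term divides it; move 13/44 to the remainder.
  remainder 9/4*x_2**2 - 28/11*x_2 + 13/44 ≠ 0; add g_3 = 9/4*x_2**2 - 28/11*x_2 + 13/44 to the basis.

The other S-polynomials (S(f_1,g_3), S(f_2,g_3)) all reduce to 0 modulo the current basis, so we have a Gröbner basis.
Inter-reduce: drop elements whose leading term is divisible by another's, tail-reduce, and make monic.
Reduced Gröbner basis: {x_1 - 3/2*x_2 + 1/2, x_2**2 - 112/99*x_2 + 13/99}.

Buchberger on the second generating set:
h_1 = 22*x_1**2 - 22*x_1 + 10*x_2 - 10, LT = x_1**2.
h_2 = -22*x_1**2 - 22*x_1 + 56*x_2 - 12, LT = x_1**2.

S(h_1,h_2): lcm = x_1**2. S = -2*x_1 + 3*x_2 - 1.
  leading term x_1: no divisor's leading term divides it; move -2*x_1 to the remainder.
  leading term x_2: no divisor's leading term divides it; move 3*x_2 to the remainder.
  leading term 1: no divisor's leading term divides it; move -1 to the remainder.
  remainder -2*x_1 + 3*x_2 - 1 ≠ 0; add k_3 = -2*x_1 + 3*x_2 - 1 to the basis.

S(h_1,k_3): lcm = x_1**2. S = 3/2*x_1*x_2 - 3/2*x_1 + 5/11*x_2 - 5/11.
  leading term x_1*x_2: subtract (-3/4*x_2)·k_3 from 3/2*x_1*x_2 - 3/2*x_1 + 5/11*x_2 - 5/11 → -3/2*x_1 + 9/4*x_2**2 - 13/44*x_2 - 5/11
  leading term x_1: subtract (3/4)·k_3 from -3/2*x_1 + 9/4*x_2**2 - 13/44*x_2 - 5/11 → 9/4*x_2**2 - 28/11*x_2 + 13/44
  leading term x_2**2: no divisor's leading term divides it; move 9/4*x_2**2 to the remainder.
  leading term x_2: no divisor's leading term divides it; move -28/11*x_2 to the remainder.
  leading term 1: no divisor's leading term divides it; move 13/44 to the remainder.
  remainder 9/4*x_2**2 - 28/11*x_2 + 13/44 ≠ 0; add k_4 = 9/4*x_2**2 - 28/11*x_2 + 13/44 to the basis.

The other S-polynomials (S(h_2,k_3), S(h_1,k_4), S(h_2,k_4), S(k_3,k_4)) all reduce to 0 modulo the current basis, so we have a Gröbner basis.
Inter-reduce: drop elements whose leading term is divisible by another's, tail-reduce, and make monic.
Reduced Gröbner basis: {x_1 - 3/2*x_2 + 1/2, x_2**2 - 112/99*x_2 + 13/99}.

The two bases agree; hence the ideals are identical.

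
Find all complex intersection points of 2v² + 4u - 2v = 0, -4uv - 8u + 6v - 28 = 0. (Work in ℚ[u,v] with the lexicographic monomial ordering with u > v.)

{(-1, 2), (1/2 - sqrt(19)*I, -3/2 - sqrt(19)*I/2), (1/2 + sqrt(19)*I, -3/2 + sqrt(19)*I/2)}

Compute a lex Gröbner basis by Buchberger's algorithm.
f_1 = 4u + 2v² - 2v, LT = u.
f_2 = -4uv - 8u + 6v - 28, LT = uv.

S(f_1,f_2): lcm = uv. S = -2u + ½v³ - ½v² + 3/2v - 7.
  leading term u: subtract (-½)·f_1 from -2u + ½v³ - ½v² + 3/2v - 7 → ½v³ + ½v² + ½v - 7
  leading term v³: no divisor's leading term divides it; move ½v³ to the remainder.
  leading term v²: no divisor's leading term divides it; move ½v² to the remainder.
  leading term v: no divisor's leading term divides it; move ½v to the remainder.
  leading term 1: no divisor's leading term divides it; move -7 to the remainder.
  remainder ½v³ + ½v² + ½v - 7 ≠ 0; add h_3 = ½v³ + ½v² + ½v - 7 to the basis.

The other S-polynomials (S(f_1,h_3), S(f_2,h_3)) all reduce to 0 modulo the current basis, so we have a Gröbner basis.
Inter-reduce: drop elements whose leading term is divisible by another's, tail-reduce, and make monic.
Reduced Gröbner basis: {u + ½v² - ½v, v³ + v² + v - 14}.

From the last basis element, v³ + v² + v - 14 = 0, so v takes values in {2, -3/2 - sqrt(19)*I/2, -3/2 + sqrt(19)*I/2}. Each choice, substituted upward through the basis, yields the corresponding point(s) of the solution set.
  v = 2: the earlier basis element becomes u + 1 = 0, giving u = -1 — point (-1, 2).
  v = -3/2 - sqrt(19)*I/2: the earlier basis element becomes u - 1/2 + sqrt(19)*I = 0, giving u = 1/2 - sqrt(19)*I — point (1/2 - sqrt(19)*I, -3/2 - sqrt(19)*I/2).
  v = -3/2 + sqrt(19)*I/2: the earlier basis element becomes u - 1/2 - sqrt(19)*I = 0, giving u = 1/2 + sqrt(19)*I — point (1/2 + sqrt(19)*I, -3/2 + sqrt(19)*I/2).
Substituting each solution back into the original system confirms all equations vanish.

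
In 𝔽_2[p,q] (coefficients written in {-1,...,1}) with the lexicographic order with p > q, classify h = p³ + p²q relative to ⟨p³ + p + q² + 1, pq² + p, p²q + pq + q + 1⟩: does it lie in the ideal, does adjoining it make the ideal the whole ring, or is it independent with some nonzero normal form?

First compute the reduced Gröbner basis of I by Buchberger's algorithm.
f_1 = p³ + p + q² + 1, LT = p³.
f_2 = pq² + p, LT = pq².
f_3 = p²q + pq + q + 1, LT = p²q.

S(f_1,f_2): lcm = p³q². S = p³ + pq² + q⁴ + q².
  leading term p³: subtract (1)·f_1 from p³ + pq² + q⁴ + q² → pq² + p + q⁴ + 1
  leading term pq²: subtract (1)·f_2 from pq² + p + q⁴ + 1 → q⁴ + 1
  leading term q⁴: no divisor's leading term divides it; move q⁴ to the remainder.
  leading term 1: no divisor's leading term divides it; move 1 to the remainder.
  remainder q⁴ + 1 ≠ 0; add k_4 = q⁴ + 1 to the basis.

S(f_1,f_3): lcm = p³q. S = p²q + p + q³ + q.
  leading term p²q: subtract (1)·f_3 from p²q + p + q³ + q → pq + p + q³ + 1
  leading term pq: no divisor's leading term divides it; move pq to the remainder.
  leading term p: no divisor's leading term divides it; move p to the remainder.
  leading term q³: no divisor's leading term divides it; move q³ to the remainder.
  leading term 1: no divisor's leading term divides it; move 1 to the remainder.
  remainder pq + p + q³ + 1 ≠ 0; add k_5 = pq + p + q³ + 1 to the basis.

S(f_2,f_3): lcm = p²q². S = p² + pq² + q² + q.
  leading term p²: no divisor's leading term divides it; move p² to the remainder.
  leading term pq²: subtract (1)·f_2 from pq² + q² + q → p + q² + q
  leading term p: no divisor's leading term divides it; move p to the remainder.
  leading term q²: no divisor's leading term divides it; move q² to the remainder.
  leading term q: no divisor's leading term divides it; move q to the remainder.
  remainder p² + p + q² + q ≠ 0; add k_6 = p² + p + q² + q to the basis.

S(f_3,k_4): lcm = p²q⁴. S = p² + pq⁴ + q⁴ + q³.
  leading term p²: subtract (1)·k_6 from p² + pq⁴ + q⁴ + q³ → pq⁴ + p + q⁴ + q³ + q² + q
  leading term pq⁴: subtract (q²)·f_2 from pq⁴ + p + q⁴ + q³ + q² + q → pq² + p + q⁴ + q³ + q² + q
  leading term pq²: subtract (1)·f_2 from pq² + p + q⁴ + q³ + q² + q → q⁴ + q³ + q² + q
  leading term q⁴: subtract (1)·k_4 from q⁴ + q³ + q² + q → q³ + q² + q + 1
  leading term q³: no divisor's leading term divides it; move q³ to the remainder.
  leading term q²: no divisor's leading term divides it; move q² to the remainder.
  leading term q: no divisor's leading term divides it; move q to the remainder.
  leading term 1: no divisor's leading term divides it; move 1 to the remainder.
  remainder q³ + q² + q + 1 ≠ 0; add k_7 = q³ + q² + q + 1 to the basis.

S(f_1,k_5): lcm = p³q. S = p³ + p²q³ + p² + pq + q³ + q.
  leading term p³: subtract (1)·f_1 from p³ + p²q³ + p² + pq + q³ + q → p²q³ + p² + pq + p + q³ + q² + q + 1
  leading term p²q³: subtract (pq)·f_2 from p²q³ + p² + pq + p + q³ + q² + q + 1 → p²q + p² + pq + p + q³ + q² + q + 1
  leading term p²q: subtract (1)·f_3 from p²q + p² + pq + p + q³ + q² + q + 1 → p² + p + q³ + q²
  leading term p²: subtract (1)·k_6 from p² + p + q³ + q² → q³ + q
  leading term q³: subtract (1)·k_7 from q³ + q → q² + 1
  leading term q²: no divisor's leading term divides it; move q² to the remainder.
  leading term 1: no divisor's leading term divides it; move 1 to the remainder.
  remainder q² + 1 ≠ 0; add k_8 = q² + 1 to the basis.

The other S-polynomials (S(f_1,k_4), S(f_2,k_4), S(f_2,k_5), S(f_3,k_5), S(k_4,k_5), S(f_1,k_6), S(f_2,k_6), S(f_3,k_6), S(k_4,k_6), S(k_5,k_6), S(f_1,k_7), S(f_2,k_7), S(f_3,k_7), S(k_4,k_7), S(k_5,k_7), S(k_6,k_7), S(f_1,k_8), S(f_2,k_8), S(f_3,k_8), S(k_4,k_8), S(k_5,k_8), S(k_6,k_8), S(k_7,k_8)) all reduce to 0 modulo the current basis, so we have a Gröbner basis.
Inter-reduce: drop elements whose leading term is divisible by another's, tail-reduce, and make monic.
Reduced Gröbner basis: {p² + p + q + 1, pq + p + q + 1, q² + 1}.
Label its elements g_1 = p² + p + q + 1, g_2 = pq + p + q + 1, g_3 = q² + 1.

Reduce h = p³ + p²q modulo G:
  leading term p³: subtract (p)·g_1 from p³ + p²q → p²q + p² + pq + p
  leading term p²q: subtract (q)·g_1 from p²q + p² + pq + p → p² + p + q² + q
  leading term p²: subtract (1)·g_1 from p² + p + q² + q → q² + 1
  leading term q²: subtract (1)·g_3 from q² + 1 → 0
  normal form = 0.
Since the normal form is 0, h ∈ I.

p³ + p²q lies in I (it reduces to 0).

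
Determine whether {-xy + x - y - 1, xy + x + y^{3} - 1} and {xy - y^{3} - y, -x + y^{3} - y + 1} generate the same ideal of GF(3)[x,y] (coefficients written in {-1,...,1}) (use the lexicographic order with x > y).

Equality of ideals is decidable: compute both reduced Gröbner bases (unique for the ordering) and check whether they agree.
Buchberger on the first generating set:
f_1 = -xy + x - y - 1, LT = xy.
f_2 = xy + x + y^{3} - 1, LT = xy.

S(f_1,f_2): lcm = xy. S = x - y^{3} + y - 1.
  leading term x: no divisor's leading term divides it; move x to the remainder.
  leading term y^{3}: no divisor's leading term divides it; move -y^{3} to the remainder.
  leading term y: no divisor's leading term divides it; move y to the remainder.
  leading term 1: no divisor's leading term divides it; move -1 to the remainder.
  remainder x - y^{3} + y - 1 ≠ 0; add g_3 = x - y^{3} + y - 1 to the basis.

S(f_1,g_3): lcm = xy. S = -x + y^{4} - y^{2} - y + 1.
  leading term x: subtract (-1)·g_3 from -x + y^{4} - y^{2} - y + 1 → y^{4} - y^{3} - y^{2}
  leading term y^{4}: no divisor's leading term divides it; move y^{4} to the remainder.
  leading term y^{3}: no divisor's leading term divides it; move -y^{3} to the remainder.
  leading term y^{2}: no divisor's leading term divides it; move -y^{2} to the remainder.
  remainder y^{4} - y^{3} - y^{2} ≠ 0; add g_4 = y^{4} - y^{3} - y^{2} to the basis.

The other S-polynomials (S(f_2,g_3), S(f_1,g_4), S(f_2,g_4), S(g_3,g_4)) all reduce to 0 modulo the current basis, so we have a Gröbner basis.
Inter-reduce: drop elements whose leading term is divisible by another's, tail-reduce, and make monic.
Reduced Gröbner basis: {x - y^{3} + y - 1, y^{4} - y^{3} - y^{2}}.

Buchberger on the second generating set:
h_1 = xy - y^{3} - y, LT = xy.
h_2 = -x + y^{3} - y + 1, LT = x.

S(h_1,h_2): lcm = xy. S = y^{4} - y^{3} - y^{2}.
  leading term y^{4}: no divisor's leading term divides it; move y^{4} to the remainder.
  leading term y^{3}: no divisor's leading term divides it; move -y^{3} to the remainder.
  leading term y^{2}: no divisor's leading term divides it; move -y^{2} to the remainder.
  remainder y^{4} - y^{3} - y^{2} ≠ 0; add k_3 = y^{4} - y^{3} - y^{2} to the basis.

The other S-polynomials (S(h_1,k_3), S(h_2,k_3)) all reduce to 0 modulo the current basis, so we have a Gröbner basis.
Inter-reduce: drop elements whose leading term is divisible by another's, tail-reduce, and make monic.
Reduced Gröbner basis: {x - y^{3} + y - 1, y^{4} - y^{3} - y^{2}}.

These coincide, so the ideals are equal.

Yes, the ideals are equal.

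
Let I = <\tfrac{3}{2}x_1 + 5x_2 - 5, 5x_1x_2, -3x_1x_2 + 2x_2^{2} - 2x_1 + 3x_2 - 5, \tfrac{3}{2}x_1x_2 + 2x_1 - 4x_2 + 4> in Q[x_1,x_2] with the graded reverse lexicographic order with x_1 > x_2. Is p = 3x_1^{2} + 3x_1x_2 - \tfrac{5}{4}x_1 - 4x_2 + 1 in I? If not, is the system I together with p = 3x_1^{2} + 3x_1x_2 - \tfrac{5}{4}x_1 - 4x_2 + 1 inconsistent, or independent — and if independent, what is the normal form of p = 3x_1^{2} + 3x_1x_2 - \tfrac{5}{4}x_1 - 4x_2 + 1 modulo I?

Adjoining 3x_1^{2} + 3x_1x_2 - \tfrac{5}{4}x_1 - 4x_2 + 1 makes the ideal the whole ring: the system is inconsistent.

First compute the reduced Gröbner basis of I by Buchberger's algorithm.
f_1 = \tfrac{3}{2}x_1 + 5x_2 - 5, LT = x_1.
f_2 = 5x_1x_2, LT = x_1x_2.
f_3 = -3x_1x_2 + 2x_2^{2} - 2x_1 + 3x_2 - 5, LT = x_1x_2.
f_4 = \tfrac{3}{2}x_1x_2 + 2x_1 - 4x_2 + 4, LT = x_1x_2.

S(f_1,f_2): lcm = x_1x_2. S = \tfrac{10}{3}x_2^{2} - \tfrac{10}{3}x_2.
  reduce S modulo (f_1, f_2, f_3, f_4):
  remainder \tfrac{10}{3}x_2^{2} - \tfrac{10}{3}x_2 ≠ 0; add h_5 = \tfrac{10}{3}x_2^{2} - \tfrac{10}{3}x_2 to the basis.

S(f_1,f_3): lcm = x_1x_2. S = 4x_2^{2} - \tfrac{2}{3}x_1 - \tfrac{7}{3}x_2 - \tfrac{5}{3}.
  reduce S modulo (f_1, f_2, f_3, f_4, h_5):
  remainder \tfrac{35}{9}x_2 - \tfrac{35}{9} ≠ 0; add h_6 = \tfrac{35}{9}x_2 - \tfrac{35}{9} to the basis.

The other S-polynomials (S(f_1,f_4), S(f_2,f_3), S(f_2,f_4), S(f_3,f_4), S(f_1,h_5), S(f_2,h_5), S(f_3,h_5), S(f_4,h_5), S(f_1,h_6), S(f_2,h_6), S(f_3,h_6), S(f_4,h_6), S(h_5,h_6)) all reduce to 0 modulo the current basis, so we have a Gröbner basis.
Inter-reduce: drop elements whose leading term is divisible by another's, tail-reduce, and make monic.
Reduced Gröbner basis: {x_1, x_2 - 1}.
Label its elements g_1 = x_1, g_2 = x_2 - 1.

Reduce p = 3x_1^{2} + 3x_1x_2 - \tfrac{5}{4}x_1 - 4x_2 + 1 modulo G:
  leading term x_1^{2}: subtract (3x_1)·g_1 from 3x_1^{2} + 3x_1x_2 - \tfrac{5}{4}x_1 - 4x_2 + 1 → 3x_1x_2 - \tfrac{5}{4}x_1 - 4x_2 + 1
  leading term x_1x_2: subtract (3x_2)·g_1 from 3x_1x_2 - \tfrac{5}{4}x_1 - 4x_2 + 1 → -\tfrac{5}{4}x_1 - 4x_2 + 1
  leading term x_1: subtract (-\tfrac{5}{4})·g_1 from -\tfrac{5}{4}x_1 - 4x_2 + 1 → -4x_2 + 1
  leading term x_2: subtract (-4)·g_2 from -4x_2 + 1 → -3
  leading term 1: no divisor's leading term divides it; move -3 to the remainder.
  normal form = -3.
The normal form is nonzero, so p ∉ I. Since p minus its normal form lies in I, I + (p) = I + (r) where r = -3; decide whether this ideal is the whole ring.
Here r = -3 is a nonzero constant, hence a unit: 1 ∈ I + (p), the Gröbner basis of I + (p) is {1}, and the enlarged system has no common solution — adjoining p is inconsistent.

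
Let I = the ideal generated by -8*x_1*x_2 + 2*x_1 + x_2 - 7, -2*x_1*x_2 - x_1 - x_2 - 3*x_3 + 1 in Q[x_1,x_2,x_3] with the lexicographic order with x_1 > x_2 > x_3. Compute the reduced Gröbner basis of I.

G = {x_1 + 5/6*x_2 + 2*x_3 - 11/6, x_2**2 + 12/5*x_2*x_3 - 23/10*x_2 - 3/5*x_3 - 1/2}

f_1 = -8*x_1*x_2 + 2*x_1 + x_2 - 7, LT = x_1*x_2.
f_2 = -2*x_1*x_2 - x_1 - x_2 - 3*x_3 + 1, LT = x_1*x_2.

S(f_1,f_2): lcm = x_1*x_2. S = -3/4*x_1 - 5/8*x_2 - 3/2*x_3 + 11/8.
  reduce S modulo (f_1, f_2):
  remainder -3/4*x_1 - 5/8*x_2 - 3/2*x_3 + 11/8 ≠ 0; add g_3 = -3/4*x_1 - 5/8*x_2 - 3/2*x_3 + 11/8 to the basis.

S(f_1,g_3): lcm = x_1*x_2. S = -1/4*x_1 - 5/6*x_2**2 - 2*x_2*x_3 + 41/24*x_2 + 7/8.
  reduce S modulo (f_1, f_2, g_3):
  remainder -5/6*x_2**2 - 2*x_2*x_3 + 23/12*x_2 + 1/2*x_3 + 5/12 ≠ 0; add g_4 = -5/6*x_2**2 - 2*x_2*x_3 + 23/12*x_2 + 1/2*x_3 + 5/12 to the basis.

The other S-polynomials (S(f_2,g_3), S(f_1,g_4), S(f_2,g_4), S(g_3,g_4)) all reduce to 0 modulo the current basis, so we have a Gröbner basis.
Inter-reduce: drop elements whose leading term is divisible by another's, tail-reduce, and make monic.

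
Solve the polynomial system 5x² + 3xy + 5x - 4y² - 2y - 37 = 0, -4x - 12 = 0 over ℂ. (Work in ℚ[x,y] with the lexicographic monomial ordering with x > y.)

{(-3, -7/4), (-3, -1)}

Compute a lex Gröbner basis by Buchberger's algorithm.
f_1 = 5x² + 3xy + 5x - 4y² - 2y - 37, LT = x².
f_2 = -4x - 12, LT = x.

S(f_1,f_2): lcm = x². S = ⅗xy - 2x - ⅘y² - ⅖y - 37/5.
  reduce S modulo (f_1, f_2):
  remainder -⅘y² - 11/5y - 7/5 ≠ 0; add h_3 = -⅘y² - 11/5y - 7/5 to the basis.

The other S-polynomials (S(f_1,h_3), S(f_2,h_3)) all reduce to 0 modulo the current basis, so we have a Gröbner basis.
Inter-reduce: drop elements whose leading term is divisible by another's, tail-reduce, and make monic.
Reduced Gröbner basis: {x + 3, y² + 11/4y + 7/4}.

The lex basis is triangular: the last element involves only y. Solving y² + 11/4y + 7/4 = 0 gives y ∈ {-7/4, -1}; substituting each value into the earlier elements determines the remaining variables.
  y = -7/4: the earlier basis element becomes x + 3 = 0, giving x = -3 — point (-3, -7/4).
  y = -1: the earlier basis element becomes x + 3 = 0, giving x = -3 — point (-3, -1).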